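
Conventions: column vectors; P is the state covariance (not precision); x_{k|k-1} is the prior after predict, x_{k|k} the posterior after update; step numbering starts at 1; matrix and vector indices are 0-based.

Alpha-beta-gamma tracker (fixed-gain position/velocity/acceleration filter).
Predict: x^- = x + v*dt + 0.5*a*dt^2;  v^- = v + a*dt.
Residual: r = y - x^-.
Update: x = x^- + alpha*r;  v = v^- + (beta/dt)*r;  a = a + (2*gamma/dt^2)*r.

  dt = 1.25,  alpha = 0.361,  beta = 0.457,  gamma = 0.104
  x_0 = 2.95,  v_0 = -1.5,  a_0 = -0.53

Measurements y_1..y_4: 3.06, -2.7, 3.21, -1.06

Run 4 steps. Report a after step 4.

step 1: x_pred=0.6609  r=2.3991  x^+=1.5270  v^+=-1.2854  a^+=-0.2106
step 2: x_pred=-0.2443  r=-2.4557  x^+=-1.1308  v^+=-2.4465  a^+=-0.5375
step 3: x_pred=-4.6089  r=7.8189  x^+=-1.7863  v^+=-0.2598  a^+=0.5033
step 4: x_pred=-1.7178  r=0.6578  x^+=-1.4804  v^+=0.6098  a^+=0.5909

a_post = 0.5909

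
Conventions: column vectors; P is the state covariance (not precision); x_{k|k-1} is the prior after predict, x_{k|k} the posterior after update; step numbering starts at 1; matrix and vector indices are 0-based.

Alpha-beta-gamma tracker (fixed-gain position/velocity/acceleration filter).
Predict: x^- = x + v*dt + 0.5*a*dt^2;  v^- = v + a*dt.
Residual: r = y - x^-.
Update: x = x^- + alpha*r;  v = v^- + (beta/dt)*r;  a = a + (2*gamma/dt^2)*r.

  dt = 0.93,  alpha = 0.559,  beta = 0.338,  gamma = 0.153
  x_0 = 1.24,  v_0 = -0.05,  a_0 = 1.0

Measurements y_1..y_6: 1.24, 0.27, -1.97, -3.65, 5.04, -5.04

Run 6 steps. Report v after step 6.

v_post = -0.8972

step 1: x_pred=1.6260  r=-0.3860  x^+=1.4102  v^+=0.7397  a^+=0.8635
step 2: x_pred=2.4716  r=-2.2016  x^+=1.2409  v^+=0.7426  a^+=0.0845
step 3: x_pred=1.9681  r=-3.9381  x^+=-0.2333  v^+=-0.6100  a^+=-1.3087
step 4: x_pred=-1.3666  r=-2.2834  x^+=-2.6430  v^+=-2.6570  a^+=-2.1166
step 5: x_pred=-6.0294  r=11.0694  x^+=0.1584  v^+=-0.6024  a^+=1.7997
step 6: x_pred=0.3765  r=-5.4165  x^+=-2.6513  v^+=-0.8972  a^+=-0.1166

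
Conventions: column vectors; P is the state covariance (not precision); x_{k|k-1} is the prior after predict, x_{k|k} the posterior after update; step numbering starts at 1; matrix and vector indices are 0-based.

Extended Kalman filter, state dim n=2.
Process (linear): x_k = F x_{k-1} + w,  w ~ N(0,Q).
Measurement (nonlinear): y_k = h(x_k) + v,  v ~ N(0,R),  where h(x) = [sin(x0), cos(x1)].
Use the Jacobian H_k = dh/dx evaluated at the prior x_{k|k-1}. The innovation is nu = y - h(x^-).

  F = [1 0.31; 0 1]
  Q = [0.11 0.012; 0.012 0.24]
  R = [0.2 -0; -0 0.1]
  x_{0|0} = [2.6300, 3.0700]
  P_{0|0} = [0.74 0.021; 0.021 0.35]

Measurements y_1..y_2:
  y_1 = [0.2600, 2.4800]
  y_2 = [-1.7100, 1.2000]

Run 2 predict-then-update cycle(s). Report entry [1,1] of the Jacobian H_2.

H_jac[1,1] = -0.9997

step 1: x^-=[3.5817, 3.0700]  P^-=[0.8967 0.1415; 0.1415 0.5900]  H_jac=[-0.9047 0.0000; 0.0000 -0.0715]  S=[0.9339 0.0092; 0.0092 0.1030]  K=[-0.8684 -0.0211; -0.1332 -0.3978]  nu=[0.6860, 3.4774]  x^+=[2.9127, 1.5952]  P^+=[0.1920 0.0294; 0.0294 0.5562]
step 2: x^-=[3.4072, 1.5952]  P^-=[0.3737 0.2139; 0.2139 0.7962]  H_jac=[-0.9649 0.0000; 0.0000 -0.9997]  S=[0.5479 0.2063; 0.2063 0.8957]  K=[-0.6222 -0.0954; -0.0460 -0.8780]  nu=[-1.4475, 1.2244]  x^+=[4.1910, 0.5868]  P^+=[0.1290 0.0095; 0.0095 0.0878]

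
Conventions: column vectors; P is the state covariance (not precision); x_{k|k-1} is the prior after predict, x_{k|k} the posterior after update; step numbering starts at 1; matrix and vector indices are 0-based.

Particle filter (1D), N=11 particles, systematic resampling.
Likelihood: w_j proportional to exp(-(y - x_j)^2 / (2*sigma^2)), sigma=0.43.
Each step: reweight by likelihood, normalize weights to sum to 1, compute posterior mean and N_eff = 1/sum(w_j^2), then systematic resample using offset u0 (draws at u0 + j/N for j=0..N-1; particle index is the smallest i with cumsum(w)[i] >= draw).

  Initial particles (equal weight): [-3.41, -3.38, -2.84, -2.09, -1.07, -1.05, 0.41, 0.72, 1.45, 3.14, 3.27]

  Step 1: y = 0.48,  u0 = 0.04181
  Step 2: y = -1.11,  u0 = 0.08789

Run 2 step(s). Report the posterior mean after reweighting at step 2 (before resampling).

step 1: w=[0.0000, 0.0000, 0.0000, 0.0000, 0.0008, 0.0009, 0.5128, 0.4447, 0.0408, 0.0000, 0.0000]  mean=0.5878  Neff=2.1627  idx=[6, 6, 6, 6, 6, 6, 7, 7, 7, 7, 7]
step 2: w=[0.1587, 0.1587, 0.1587, 0.1587, 0.1587, 0.1587, 0.0096, 0.0096, 0.0096, 0.0096, 0.0096]  mean=0.4248  Neff=6.5982  idx=[0, 1, 1, 2, 2, 3, 3, 4, 5, 5, 10]

post_mean = 0.4248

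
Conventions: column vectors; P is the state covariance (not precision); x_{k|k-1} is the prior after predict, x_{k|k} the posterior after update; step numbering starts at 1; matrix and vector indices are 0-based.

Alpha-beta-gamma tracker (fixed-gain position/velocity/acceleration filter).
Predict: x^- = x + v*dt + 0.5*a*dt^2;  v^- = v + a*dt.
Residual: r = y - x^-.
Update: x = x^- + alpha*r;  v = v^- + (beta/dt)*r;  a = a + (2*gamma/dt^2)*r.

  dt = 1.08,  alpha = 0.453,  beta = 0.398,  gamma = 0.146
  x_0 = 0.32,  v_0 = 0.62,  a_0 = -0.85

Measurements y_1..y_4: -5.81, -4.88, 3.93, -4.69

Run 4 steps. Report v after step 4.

v_post = 1.1990

step 1: x_pred=0.4939  r=-6.3039  x^+=-2.3618  v^+=-2.6211  a^+=-2.4281
step 2: x_pred=-6.6086  r=1.7286  x^+=-5.8256  v^+=-4.6064  a^+=-1.9954
step 3: x_pred=-11.9642  r=15.8942  x^+=-4.7641  v^+=-0.9041  a^+=1.9836
step 4: x_pred=-4.5837  r=-0.1063  x^+=-4.6319  v^+=1.1990  a^+=1.9570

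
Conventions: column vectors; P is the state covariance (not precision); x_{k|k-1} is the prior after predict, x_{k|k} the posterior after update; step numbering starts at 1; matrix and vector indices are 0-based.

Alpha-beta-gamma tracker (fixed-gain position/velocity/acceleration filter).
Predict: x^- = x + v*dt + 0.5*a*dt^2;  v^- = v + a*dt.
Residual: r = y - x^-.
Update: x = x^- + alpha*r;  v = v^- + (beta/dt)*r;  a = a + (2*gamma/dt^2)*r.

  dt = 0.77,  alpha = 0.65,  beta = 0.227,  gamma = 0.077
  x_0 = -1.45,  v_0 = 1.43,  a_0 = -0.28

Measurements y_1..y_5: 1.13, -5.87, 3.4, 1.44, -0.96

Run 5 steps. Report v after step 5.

v_post = -0.2159

step 1: x_pred=-0.4319  r=1.5619  x^+=0.5833  v^+=1.6749  a^+=0.1257
step 2: x_pred=1.9102  r=-7.7802  x^+=-3.1469  v^+=-0.5220  a^+=-1.8952
step 3: x_pred=-4.1107  r=7.5107  x^+=0.7713  v^+=0.2329  a^+=0.0557
step 4: x_pred=0.9671  r=0.4729  x^+=1.2745  v^+=0.4152  a^+=0.1785
step 5: x_pred=1.6471  r=-2.6071  x^+=-0.0475  v^+=-0.2159  a^+=-0.4987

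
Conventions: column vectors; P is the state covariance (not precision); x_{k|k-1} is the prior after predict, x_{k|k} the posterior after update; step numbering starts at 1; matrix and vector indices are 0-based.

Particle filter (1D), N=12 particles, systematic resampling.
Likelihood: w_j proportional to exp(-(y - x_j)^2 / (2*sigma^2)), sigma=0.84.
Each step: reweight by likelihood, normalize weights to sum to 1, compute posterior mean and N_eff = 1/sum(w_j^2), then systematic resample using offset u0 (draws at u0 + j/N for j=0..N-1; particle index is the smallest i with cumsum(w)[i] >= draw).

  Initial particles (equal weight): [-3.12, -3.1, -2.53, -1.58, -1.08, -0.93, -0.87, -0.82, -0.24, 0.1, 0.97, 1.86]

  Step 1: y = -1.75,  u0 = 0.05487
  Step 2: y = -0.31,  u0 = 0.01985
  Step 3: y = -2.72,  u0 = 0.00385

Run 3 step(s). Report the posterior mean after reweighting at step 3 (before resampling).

post_mean = -1.2417

step 1: w=[0.0537, 0.0558, 0.1318, 0.1988, 0.1476, 0.1260, 0.1172, 0.1099, 0.0403, 0.0179, 0.0011, 0.0000]  mean=-1.4632  Neff=7.7954  idx=[1, 2, 2, 3, 3, 4, 4, 5, 6, 6, 7, 8]
step 2: w=[0.0006, 0.0049, 0.0049, 0.0514, 0.0514, 0.1058, 0.1058, 0.1227, 0.1290, 0.1290, 0.1340, 0.1605]  mean=-0.9046  Neff=8.3494  idx=[3, 4, 5, 6, 7, 7, 8, 9, 9, 10, 11, 11]
step 3: w=[0.2386, 0.2386, 0.0891, 0.0891, 0.0619, 0.0619, 0.0530, 0.0530, 0.0530, 0.0464, 0.0077, 0.0077]  mean=-1.2417  Neff=6.7516  idx=[0, 0, 0, 1, 1, 1, 2, 3, 4, 5, 7, 8]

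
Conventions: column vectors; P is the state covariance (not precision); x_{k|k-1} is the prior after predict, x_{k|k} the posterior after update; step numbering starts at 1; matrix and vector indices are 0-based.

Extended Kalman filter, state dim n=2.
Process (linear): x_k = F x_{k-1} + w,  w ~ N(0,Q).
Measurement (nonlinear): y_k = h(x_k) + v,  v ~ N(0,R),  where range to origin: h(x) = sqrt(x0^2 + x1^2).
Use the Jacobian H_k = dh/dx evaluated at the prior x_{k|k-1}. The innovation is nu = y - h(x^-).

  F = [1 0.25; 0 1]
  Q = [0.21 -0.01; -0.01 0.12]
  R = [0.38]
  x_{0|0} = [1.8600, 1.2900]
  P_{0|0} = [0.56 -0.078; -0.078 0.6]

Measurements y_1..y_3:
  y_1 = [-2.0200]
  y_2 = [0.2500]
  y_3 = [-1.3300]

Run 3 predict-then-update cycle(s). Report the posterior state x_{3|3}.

step 1: x^-=[2.1825, 1.2900]  P^-=[0.7685 0.0620; 0.0620 0.7200]  H_jac=[0.8609 0.5088]  S=[1.1903]  K=[0.5823; 0.3526]  nu=[-4.5552]  x^+=[-0.4702, -0.3163]  P^+=[0.3649 -0.1824; -0.1824 0.5720]
step 2: x^-=[-0.5492, -0.3163]  P^-=[0.5194 -0.0494; -0.0494 0.6920]  H_jac=[-0.8665 -0.4991]  S=[0.8996]  K=[-0.4729; -0.3363]  nu=[-0.3838]  x^+=[-0.3677, -0.1873]  P^+=[0.3182 -0.1925; -0.1925 0.5902]
step 3: x^-=[-0.4146, -0.1873]  P^-=[0.4689 -0.0549; -0.0549 0.7102]  H_jac=[-0.9113 -0.4117]  S=[0.8486]  K=[-0.4769; -0.2856]  nu=[-1.7849]  x^+=[0.4367, 0.3225]  P^+=[0.2759 -0.1705; -0.1705 0.6410]

x_post = [0.4367, 0.3225]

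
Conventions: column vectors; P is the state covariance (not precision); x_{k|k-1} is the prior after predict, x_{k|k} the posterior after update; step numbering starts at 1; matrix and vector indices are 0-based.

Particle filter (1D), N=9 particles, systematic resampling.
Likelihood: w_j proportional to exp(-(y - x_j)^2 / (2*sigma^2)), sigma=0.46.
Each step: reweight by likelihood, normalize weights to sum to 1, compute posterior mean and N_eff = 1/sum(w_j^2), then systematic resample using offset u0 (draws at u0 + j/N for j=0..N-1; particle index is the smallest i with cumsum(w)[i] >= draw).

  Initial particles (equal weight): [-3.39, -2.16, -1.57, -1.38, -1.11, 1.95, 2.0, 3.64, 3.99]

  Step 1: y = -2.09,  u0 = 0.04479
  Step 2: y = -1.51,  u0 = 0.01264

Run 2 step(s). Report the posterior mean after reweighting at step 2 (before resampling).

step 1: w=[0.0095, 0.5090, 0.2718, 0.1565, 0.0532, 0.0000, 0.0000, 0.0000, 0.0000]  mean=-1.8334  Neff=2.7750  idx=[1, 1, 1, 1, 1, 2, 2, 3, 3]
step 2: w=[0.0641, 0.0641, 0.0641, 0.0641, 0.0641, 0.1725, 0.1725, 0.1672, 0.1672]  mean=-1.6956  Neff=7.3537  idx=[0, 1, 3, 5, 5, 6, 7, 7, 8]

post_mean = -1.6956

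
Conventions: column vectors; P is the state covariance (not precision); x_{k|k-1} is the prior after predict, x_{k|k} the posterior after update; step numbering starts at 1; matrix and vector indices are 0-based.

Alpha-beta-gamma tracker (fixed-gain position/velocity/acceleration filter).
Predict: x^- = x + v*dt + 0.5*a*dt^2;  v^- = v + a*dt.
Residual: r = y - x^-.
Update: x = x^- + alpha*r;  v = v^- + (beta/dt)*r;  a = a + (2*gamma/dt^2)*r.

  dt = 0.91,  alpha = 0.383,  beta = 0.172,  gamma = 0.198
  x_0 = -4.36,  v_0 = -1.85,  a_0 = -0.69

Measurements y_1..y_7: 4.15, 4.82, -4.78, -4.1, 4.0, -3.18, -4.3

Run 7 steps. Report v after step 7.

v_post = -18.4109

step 1: x_pred=-6.3292  r=10.4792  x^+=-2.3157  v^+=-0.4972  a^+=4.3212
step 2: x_pred=-0.9789  r=5.7989  x^+=1.2421  v^+=4.5311  a^+=7.0943
step 3: x_pred=8.3028  r=-13.0828  x^+=3.2921  v^+=8.5141  a^+=0.8380
step 4: x_pred=11.3869  r=-15.4869  x^+=5.4554  v^+=6.3495  a^+=-6.5678
step 5: x_pred=8.5141  r=-4.5141  x^+=6.7852  v^+=-0.4804  a^+=-8.7265
step 6: x_pred=2.7348  r=-5.9148  x^+=0.4694  v^+=-9.5395  a^+=-11.5550
step 7: x_pred=-12.9958  r=8.6958  x^+=-9.6653  v^+=-18.4109  a^+=-7.3966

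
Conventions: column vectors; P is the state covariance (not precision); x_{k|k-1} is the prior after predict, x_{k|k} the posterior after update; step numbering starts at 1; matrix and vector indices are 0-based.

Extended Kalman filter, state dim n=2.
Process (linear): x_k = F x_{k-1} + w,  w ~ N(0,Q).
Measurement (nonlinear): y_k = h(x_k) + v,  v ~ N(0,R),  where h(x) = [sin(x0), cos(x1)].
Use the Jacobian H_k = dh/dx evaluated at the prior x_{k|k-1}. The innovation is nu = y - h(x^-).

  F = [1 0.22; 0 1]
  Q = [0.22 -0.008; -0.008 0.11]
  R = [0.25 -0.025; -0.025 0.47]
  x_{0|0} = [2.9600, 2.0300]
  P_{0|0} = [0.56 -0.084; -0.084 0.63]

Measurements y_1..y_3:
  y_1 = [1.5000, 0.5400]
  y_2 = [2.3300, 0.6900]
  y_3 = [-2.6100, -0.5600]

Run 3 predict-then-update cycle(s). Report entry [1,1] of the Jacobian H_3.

step 1: x^-=[3.4066, 2.0300]  P^-=[0.7735 0.0466; 0.0466 0.7400]  H_jac=[-0.9651 0.0000; 0.0000 -0.8964]  S=[0.9705 0.0153; 0.0153 1.0646]  K=[-0.7688 -0.0282; -0.0365 -0.6226]  nu=[1.7619, 0.9832]  x^+=[2.0243, 1.3535]  P^+=[0.1984 -0.0067; -0.0067 0.3254]
step 2: x^-=[2.3221, 1.3535]  P^-=[0.4312 0.0569; 0.0569 0.4354]  H_jac=[-0.6826 0.0000; 0.0000 -0.9765]  S=[0.4509 0.0129; 0.0129 0.8852]  K=[-0.6513 -0.0533; -0.0724 -0.4793]  nu=[1.5992, 0.4745]  x^+=[1.2553, 1.0104]  P^+=[0.2366 0.0090; 0.0090 0.2288]
step 3: x^-=[1.4776, 1.0104]  P^-=[0.4716 0.0513; 0.0513 0.3388]  H_jac=[0.0930 0.0000; 0.0000 -0.8470]  S=[0.2541 -0.0290; -0.0290 0.7131]  K=[0.1665 -0.0542; -0.0273 -0.4036]  nu=[-3.6057, -1.0916]  x^+=[0.9364, 1.5495]  P^+=[0.4619 0.0350; 0.0350 0.2231]

H_jac[1,1] = -0.8470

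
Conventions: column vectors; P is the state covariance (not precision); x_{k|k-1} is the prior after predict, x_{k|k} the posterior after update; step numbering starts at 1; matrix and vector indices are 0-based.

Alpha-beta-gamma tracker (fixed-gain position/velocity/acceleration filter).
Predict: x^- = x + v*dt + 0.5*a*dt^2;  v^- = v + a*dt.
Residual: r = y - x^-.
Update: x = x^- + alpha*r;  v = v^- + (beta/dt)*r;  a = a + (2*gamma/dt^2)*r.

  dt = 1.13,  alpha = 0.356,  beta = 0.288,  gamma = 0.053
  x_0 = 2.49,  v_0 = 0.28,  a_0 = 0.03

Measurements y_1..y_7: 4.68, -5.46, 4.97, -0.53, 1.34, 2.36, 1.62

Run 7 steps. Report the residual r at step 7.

resid = 0.7884

step 1: x_pred=2.8256  r=1.8544  x^+=3.4857  v^+=0.7865  a^+=0.1839
step 2: x_pred=4.4920  r=-9.9520  x^+=0.9491  v^+=-1.5420  a^+=-0.6422
step 3: x_pred=-1.2035  r=6.1735  x^+=0.9943  v^+=-0.6943  a^+=-0.1297
step 4: x_pred=0.1269  r=-0.6569  x^+=-0.1070  v^+=-1.0083  a^+=-0.1843
step 5: x_pred=-1.3640  r=2.7040  x^+=-0.4014  v^+=-0.5274  a^+=0.0402
step 6: x_pred=-0.9716  r=3.3316  x^+=0.2144  v^+=0.3672  a^+=0.3168
step 7: x_pred=0.8316  r=0.7884  x^+=1.1123  v^+=0.9261  a^+=0.3822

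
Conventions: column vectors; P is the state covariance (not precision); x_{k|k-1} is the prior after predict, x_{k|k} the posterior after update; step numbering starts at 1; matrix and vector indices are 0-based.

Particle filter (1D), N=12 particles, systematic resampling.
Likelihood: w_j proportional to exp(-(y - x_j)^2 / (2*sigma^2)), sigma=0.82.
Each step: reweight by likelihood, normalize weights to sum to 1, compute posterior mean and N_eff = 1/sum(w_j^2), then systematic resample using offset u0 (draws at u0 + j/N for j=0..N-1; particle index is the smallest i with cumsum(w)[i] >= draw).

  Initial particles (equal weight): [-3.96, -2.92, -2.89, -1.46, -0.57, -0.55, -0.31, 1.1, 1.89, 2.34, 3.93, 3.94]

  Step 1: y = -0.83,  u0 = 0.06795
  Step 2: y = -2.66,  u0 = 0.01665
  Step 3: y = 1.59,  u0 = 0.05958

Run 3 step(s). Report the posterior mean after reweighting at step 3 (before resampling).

step 1: w=[0.0002, 0.0108, 0.0118, 0.2064, 0.2637, 0.2616, 0.2268, 0.0174, 0.0011, 0.0002, 0.0000, 0.0000]  mean=-0.7106  Neff=4.2993  idx=[3, 3, 4, 4, 4, 4, 5, 5, 5, 6, 6, 7]
step 2: w=[0.3486, 0.3486, 0.0395, 0.0395, 0.0395, 0.0395, 0.0371, 0.0371, 0.0371, 0.0167, 0.0167, 0.0000]  mean=-1.1795  Neff=3.9382  idx=[0, 0, 0, 0, 1, 1, 1, 1, 1, 3, 5, 8]
step 3: w=[0.0095, 0.0095, 0.0095, 0.0095, 0.0095, 0.0095, 0.0095, 0.0095, 0.0095, 0.2983, 0.2983, 0.3180]  mean=-0.6396  Neff=3.5727  idx=[6, 9, 9, 9, 10, 10, 10, 10, 11, 11, 11, 11]

post_mean = -0.6396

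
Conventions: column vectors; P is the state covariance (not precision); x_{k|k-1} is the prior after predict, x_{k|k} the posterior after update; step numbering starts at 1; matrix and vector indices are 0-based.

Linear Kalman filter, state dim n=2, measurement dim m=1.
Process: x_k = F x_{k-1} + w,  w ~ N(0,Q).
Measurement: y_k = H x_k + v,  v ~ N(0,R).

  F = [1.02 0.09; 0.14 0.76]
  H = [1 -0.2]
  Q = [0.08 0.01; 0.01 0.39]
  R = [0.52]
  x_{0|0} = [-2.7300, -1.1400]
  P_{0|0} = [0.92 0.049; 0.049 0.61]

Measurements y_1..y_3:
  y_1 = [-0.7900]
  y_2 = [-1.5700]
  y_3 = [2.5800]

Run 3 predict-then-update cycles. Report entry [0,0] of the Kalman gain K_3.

step 1: x^-=[-2.8872, -1.2486]  P^-=[1.0511 0.2217; 0.2217 0.7708]  S=[1.5133]  K=[0.6653; 0.0446]  nu=[1.8475]  x^+=[-1.6581, -1.1661]  P^+=[0.3813 0.1768; 0.1768 0.7678]
step 2: x^-=[-1.7962, -1.1184]  P^-=[0.5154 0.2562; 0.2562 0.8786]  S=[0.9680]  K=[0.4795; 0.0832]  nu=[0.0025]  x^+=[-1.7950, -1.1182]  P^+=[0.2928 0.2176; 0.2176 0.8719]
step 3: x^-=[-1.9315, -1.1011]  P^-=[0.4317 0.2829; 0.2829 0.9456]  S=[0.8764]  K=[0.4280; 0.1070]  nu=[4.2913]  x^+=[-0.0947, -0.6420]  P^+=[0.2711 0.2428; 0.2428 0.9356]

K[0,0] = 0.4280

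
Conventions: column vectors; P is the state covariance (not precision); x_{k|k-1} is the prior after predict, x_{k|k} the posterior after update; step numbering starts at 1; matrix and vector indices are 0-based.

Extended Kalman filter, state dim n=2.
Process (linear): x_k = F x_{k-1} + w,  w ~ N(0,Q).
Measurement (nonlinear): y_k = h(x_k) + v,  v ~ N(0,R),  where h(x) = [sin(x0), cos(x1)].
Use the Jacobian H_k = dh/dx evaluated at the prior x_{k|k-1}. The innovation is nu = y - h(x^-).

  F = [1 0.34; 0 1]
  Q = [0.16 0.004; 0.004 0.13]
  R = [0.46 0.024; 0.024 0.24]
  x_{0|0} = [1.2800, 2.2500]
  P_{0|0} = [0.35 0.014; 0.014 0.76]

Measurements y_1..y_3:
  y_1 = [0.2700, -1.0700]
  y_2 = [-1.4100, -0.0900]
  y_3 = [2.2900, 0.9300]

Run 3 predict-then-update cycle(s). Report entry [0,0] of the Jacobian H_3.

step 1: x^-=[2.0450, 2.2500]  P^-=[0.6074 0.2764; 0.2764 0.8900]  H_jac=[-0.4566 0.0000; 0.0000 -0.7781]  S=[0.5866 0.1222; 0.1222 0.7788]  K=[-0.4293 -0.2088; -0.0309 -0.8843]  nu=[-0.6197, -0.4418]  x^+=[2.4032, 2.6599]  P^+=[0.4434 0.0776; 0.0776 0.2737]
step 2: x^-=[3.3076, 2.6599]  P^-=[0.6879 0.1747; 0.1747 0.4037]  H_jac=[-0.9863 0.0000; 0.0000 -0.4633]  S=[1.1291 0.1038; 0.1038 0.3267]  K=[-0.5955 -0.0585; -0.1030 -0.5399]  nu=[-1.2447, 0.7962]  x^+=[4.0022, 2.3582]  P^+=[0.2792 0.0612; 0.0612 0.2850]
step 3: x^-=[4.8040, 2.3582]  P^-=[0.5137 0.1621; 0.1621 0.4150]  H_jac=[0.0915 0.0000; 0.0000 -0.7057]  S=[0.4643 0.0135; 0.0135 0.4467]  K=[0.1088 -0.2593; 0.0511 -0.6572]  nu=[3.2858, 1.6385]  x^+=[4.7365, 1.4492]  P^+=[0.4789 0.0845; 0.0845 0.2218]

H_jac[0,0] = 0.0915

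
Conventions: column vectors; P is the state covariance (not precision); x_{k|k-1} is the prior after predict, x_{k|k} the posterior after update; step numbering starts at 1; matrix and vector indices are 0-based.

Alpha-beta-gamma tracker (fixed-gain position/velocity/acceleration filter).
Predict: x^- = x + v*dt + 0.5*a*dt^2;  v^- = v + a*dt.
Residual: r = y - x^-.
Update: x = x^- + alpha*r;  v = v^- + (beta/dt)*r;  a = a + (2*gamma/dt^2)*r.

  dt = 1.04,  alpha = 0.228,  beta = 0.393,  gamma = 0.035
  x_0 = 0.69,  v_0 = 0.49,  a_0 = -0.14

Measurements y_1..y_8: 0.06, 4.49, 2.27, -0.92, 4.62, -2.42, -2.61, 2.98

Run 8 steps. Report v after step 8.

step 1: x_pred=1.1239  r=-1.0639  x^+=0.8813  v^+=-0.0576  a^+=-0.2089
step 2: x_pred=0.7084  r=3.7816  x^+=1.5706  v^+=1.1542  a^+=0.0359
step 3: x_pred=2.7904  r=-0.5204  x^+=2.6717  v^+=0.9948  a^+=0.0022
step 4: x_pred=3.7076  r=-4.6276  x^+=2.6525  v^+=-0.7515  a^+=-0.2973
step 5: x_pred=1.7101  r=2.9099  x^+=2.3736  v^+=0.0389  a^+=-0.1090
step 6: x_pred=2.3551  r=-4.7751  x^+=1.2664  v^+=-1.8789  a^+=-0.4180
step 7: x_pred=-0.9137  r=-1.6963  x^+=-1.3005  v^+=-2.9546  a^+=-0.5278
step 8: x_pred=-4.6586  r=7.6386  x^+=-2.9170  v^+=-0.6169  a^+=-0.0334

v_post = -0.6169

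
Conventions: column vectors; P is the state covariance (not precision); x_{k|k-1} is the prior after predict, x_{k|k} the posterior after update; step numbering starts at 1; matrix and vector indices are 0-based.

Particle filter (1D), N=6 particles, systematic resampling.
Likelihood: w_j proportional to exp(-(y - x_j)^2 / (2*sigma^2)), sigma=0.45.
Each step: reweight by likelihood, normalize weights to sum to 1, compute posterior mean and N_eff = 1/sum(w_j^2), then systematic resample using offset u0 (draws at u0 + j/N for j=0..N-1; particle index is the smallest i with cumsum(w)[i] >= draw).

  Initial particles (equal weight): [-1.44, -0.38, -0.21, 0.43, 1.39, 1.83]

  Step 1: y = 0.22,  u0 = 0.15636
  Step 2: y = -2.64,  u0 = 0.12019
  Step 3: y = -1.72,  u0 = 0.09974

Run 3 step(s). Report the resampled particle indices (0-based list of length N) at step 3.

resampled_idx = [0, 1, 1, 2, 3, 4]

step 1: w=[0.0006, 0.2078, 0.3202, 0.4533, 0.0172, 0.0008]  mean=0.0734  Neff=2.8445  idx=[1, 2, 2, 3, 3, 4]
step 2: w=[0.7817, 0.1092, 0.1092, 0.0000, 0.0000, 0.0000]  mean=-0.3429  Neff=1.5753  idx=[0, 0, 0, 0, 1, 2]
step 3: w=[0.2172, 0.2172, 0.2172, 0.2172, 0.0657, 0.0657]  mean=-0.3577  Neff=5.0690  idx=[0, 1, 1, 2, 3, 4]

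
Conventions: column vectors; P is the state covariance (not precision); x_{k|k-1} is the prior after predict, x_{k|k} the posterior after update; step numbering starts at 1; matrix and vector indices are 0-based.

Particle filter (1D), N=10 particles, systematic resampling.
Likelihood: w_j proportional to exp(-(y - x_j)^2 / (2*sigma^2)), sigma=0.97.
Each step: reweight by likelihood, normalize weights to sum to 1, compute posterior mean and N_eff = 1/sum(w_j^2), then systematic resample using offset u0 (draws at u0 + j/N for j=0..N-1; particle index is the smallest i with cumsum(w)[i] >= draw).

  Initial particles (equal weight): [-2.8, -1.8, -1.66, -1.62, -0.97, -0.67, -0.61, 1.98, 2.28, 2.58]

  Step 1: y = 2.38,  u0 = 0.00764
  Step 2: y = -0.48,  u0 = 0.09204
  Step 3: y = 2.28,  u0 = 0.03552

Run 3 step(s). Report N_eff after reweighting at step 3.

N_eff = 9.9951

step 1: w=[0.0000, 0.0000, 0.0001, 0.0001, 0.0009, 0.0024, 0.0030, 0.3155, 0.3417, 0.3363]  mean=2.2669  Neff=3.0355  idx=[7, 7, 7, 7, 8, 8, 8, 9, 9, 9]
step 2: w=[0.1718, 0.1718, 0.1718, 0.1718, 0.0747, 0.0747, 0.0747, 0.0296, 0.0296, 0.0296]  mean=2.1005  Neff=7.2774  idx=[0, 1, 1, 2, 2, 3, 4, 5, 6, 9]
step 3: w=[0.0986, 0.0986, 0.0986, 0.0986, 0.0986, 0.0986, 0.1034, 0.1034, 0.1034, 0.0986]  mean=2.1322  Neff=9.9951  idx=[0, 1, 2, 3, 4, 5, 6, 7, 8, 9]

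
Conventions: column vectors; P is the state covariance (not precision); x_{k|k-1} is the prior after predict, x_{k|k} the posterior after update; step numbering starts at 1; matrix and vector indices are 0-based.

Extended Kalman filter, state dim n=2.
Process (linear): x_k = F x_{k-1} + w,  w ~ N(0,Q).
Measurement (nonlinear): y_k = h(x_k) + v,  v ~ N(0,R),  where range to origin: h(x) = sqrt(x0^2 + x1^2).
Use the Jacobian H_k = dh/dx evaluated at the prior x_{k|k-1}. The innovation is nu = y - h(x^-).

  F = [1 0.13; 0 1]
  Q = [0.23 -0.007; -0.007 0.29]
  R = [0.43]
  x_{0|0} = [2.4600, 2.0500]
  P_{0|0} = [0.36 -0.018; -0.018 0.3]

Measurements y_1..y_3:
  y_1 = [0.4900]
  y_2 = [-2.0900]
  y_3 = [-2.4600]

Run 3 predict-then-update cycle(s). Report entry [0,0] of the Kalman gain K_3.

step 1: x^-=[2.7265, 2.0500]  P^-=[0.5904 0.0140; 0.0140 0.5900]  H_jac=[0.7993 0.6010]  S=[1.0337]  K=[0.4646; 0.3538]  nu=[-2.9212]  x^+=[1.3692, 1.0164]  P^+=[0.3672 -0.1559; -0.1559 0.4606]
step 2: x^-=[1.5013, 1.0164]  P^-=[0.5645 -0.1031; -0.1031 0.7506]  H_jac=[0.8281 0.5606]  S=[0.9573]  K=[0.4279; 0.3504]  nu=[-3.9030]  x^+=[-0.1689, -0.3513]  P^+=[0.3892 -0.2466; -0.2466 0.6330]
step 3: x^-=[-0.2146, -0.3513]  P^-=[0.5657 -0.1713; -0.1713 0.9230]  H_jac=[-0.5213 -0.8534]  S=[1.1035]  K=[-0.1347; -0.6329]  nu=[-2.8716]  x^+=[0.1724, 1.4662]  P^+=[0.5457 -0.2654; -0.2654 0.4810]

K[0,0] = -0.1347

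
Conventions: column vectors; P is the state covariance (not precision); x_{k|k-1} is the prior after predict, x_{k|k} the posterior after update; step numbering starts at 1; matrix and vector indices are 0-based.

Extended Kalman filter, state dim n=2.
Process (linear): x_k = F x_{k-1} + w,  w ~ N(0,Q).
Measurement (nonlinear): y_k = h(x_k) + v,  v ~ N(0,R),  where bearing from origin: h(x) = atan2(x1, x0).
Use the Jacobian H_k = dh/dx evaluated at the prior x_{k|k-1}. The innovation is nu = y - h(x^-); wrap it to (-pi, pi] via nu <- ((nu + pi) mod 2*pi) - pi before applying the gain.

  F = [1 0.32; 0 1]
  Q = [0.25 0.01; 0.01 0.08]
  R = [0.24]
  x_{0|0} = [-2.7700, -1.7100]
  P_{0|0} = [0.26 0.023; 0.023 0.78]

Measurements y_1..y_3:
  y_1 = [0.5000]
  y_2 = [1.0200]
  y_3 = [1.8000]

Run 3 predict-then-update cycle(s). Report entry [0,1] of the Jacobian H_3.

H_jac[0,1] = -0.2678

step 1: x^-=[-3.3172, -1.7100]  P^-=[0.6046 0.2826; 0.2826 0.8600]  H_jac=[0.1228 -0.2382]  S=[0.2814]  K=[0.0246; -0.6046]  nu=[-3.1176]  x^+=[-3.3939, 0.1750]  P^+=[0.6044 0.2868; 0.2868 0.7571]
step 2: x^-=[-3.3379, 0.1750]  P^-=[1.1155 0.5391; 0.5391 0.8371]  H_jac=[-0.0157 -0.2988]  S=[0.3200]  K=[-0.5578; -0.8079]  nu=[-2.0692]  x^+=[-2.1836, 1.8467]  P^+=[1.0159 0.3948; 0.3948 0.6283]
step 3: x^-=[-1.5927, 1.8467]  P^-=[1.5829 0.6059; 0.6059 0.7083]  H_jac=[-0.3105 -0.2678]  S=[0.5442]  K=[-1.2014; -0.6943]  nu=[-0.4825]  x^+=[-1.0130, 2.1816]  P^+=[0.7975 0.1520; 0.1520 0.4459]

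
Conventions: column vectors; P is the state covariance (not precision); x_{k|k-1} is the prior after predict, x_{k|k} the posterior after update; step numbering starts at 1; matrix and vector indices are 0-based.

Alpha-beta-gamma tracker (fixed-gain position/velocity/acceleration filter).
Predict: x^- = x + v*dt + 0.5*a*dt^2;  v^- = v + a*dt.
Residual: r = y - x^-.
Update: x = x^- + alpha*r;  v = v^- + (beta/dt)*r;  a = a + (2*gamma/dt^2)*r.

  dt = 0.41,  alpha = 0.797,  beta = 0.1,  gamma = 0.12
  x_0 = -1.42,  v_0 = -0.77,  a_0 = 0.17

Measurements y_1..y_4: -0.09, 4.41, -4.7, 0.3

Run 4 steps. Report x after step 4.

x_post = -0.1173

step 1: x_pred=-1.7214  r=1.6314  x^+=-0.4212  v^+=-0.3024  a^+=2.4992
step 2: x_pred=-0.3351  r=4.7451  x^+=3.4467  v^+=1.8796  a^+=9.2739
step 3: x_pred=4.9969  r=-9.6969  x^+=-2.7315  v^+=3.3168  a^+=-4.5705
step 4: x_pred=-1.7558  r=2.0558  x^+=-0.1173  v^+=1.9443  a^+=-1.6354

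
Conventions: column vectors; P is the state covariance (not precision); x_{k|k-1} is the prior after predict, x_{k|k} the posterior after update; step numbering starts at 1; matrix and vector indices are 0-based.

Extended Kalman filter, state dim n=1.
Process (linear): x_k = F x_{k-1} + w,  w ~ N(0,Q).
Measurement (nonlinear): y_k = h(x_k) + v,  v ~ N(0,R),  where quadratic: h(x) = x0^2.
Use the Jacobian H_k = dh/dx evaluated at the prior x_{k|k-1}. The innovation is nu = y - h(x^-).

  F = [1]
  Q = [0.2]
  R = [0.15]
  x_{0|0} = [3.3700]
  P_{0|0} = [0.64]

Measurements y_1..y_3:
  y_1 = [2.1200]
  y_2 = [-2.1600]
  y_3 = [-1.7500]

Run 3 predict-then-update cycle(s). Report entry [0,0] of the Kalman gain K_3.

K[0,0] = 0.5753

step 1: x^-=[3.3700]  P^-=[0.8400]  H_jac=[6.7400]  S=[38.3092]  K=[0.1478]  nu=[-9.2369]  x^+=[2.0049]  P^+=[0.0033]
step 2: x^-=[2.0049]  P^-=[0.2033]  H_jac=[4.0098]  S=[3.4186]  K=[0.2384]  nu=[-6.1796]  x^+=[0.5314]  P^+=[0.0089]
step 3: x^-=[0.5314]  P^-=[0.2089]  H_jac=[1.0628]  S=[0.3860]  K=[0.5753]  nu=[-2.0324]  x^+=[-0.6377]  P^+=[0.0812]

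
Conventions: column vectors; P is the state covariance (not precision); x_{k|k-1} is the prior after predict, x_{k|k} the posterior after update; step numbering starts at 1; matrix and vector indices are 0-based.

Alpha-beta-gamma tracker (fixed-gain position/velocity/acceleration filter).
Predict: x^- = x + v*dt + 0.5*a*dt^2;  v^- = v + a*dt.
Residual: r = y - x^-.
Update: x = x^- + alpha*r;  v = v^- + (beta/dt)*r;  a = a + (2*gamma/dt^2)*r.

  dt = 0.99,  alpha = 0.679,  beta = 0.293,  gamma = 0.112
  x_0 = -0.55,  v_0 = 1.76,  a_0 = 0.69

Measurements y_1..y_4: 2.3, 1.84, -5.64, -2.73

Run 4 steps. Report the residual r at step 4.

step 1: x_pred=1.5305  r=0.7695  x^+=2.0530  v^+=2.6708  a^+=0.8659
step 2: x_pred=5.1214  r=-3.2814  x^+=2.8933  v^+=2.5569  a^+=0.1159
step 3: x_pred=5.4814  r=-11.1214  x^+=-2.0700  v^+=-0.6199  a^+=-2.4259
step 4: x_pred=-3.8725  r=1.1425  x^+=-3.0968  v^+=-2.6834  a^+=-2.1648

resid = 1.1425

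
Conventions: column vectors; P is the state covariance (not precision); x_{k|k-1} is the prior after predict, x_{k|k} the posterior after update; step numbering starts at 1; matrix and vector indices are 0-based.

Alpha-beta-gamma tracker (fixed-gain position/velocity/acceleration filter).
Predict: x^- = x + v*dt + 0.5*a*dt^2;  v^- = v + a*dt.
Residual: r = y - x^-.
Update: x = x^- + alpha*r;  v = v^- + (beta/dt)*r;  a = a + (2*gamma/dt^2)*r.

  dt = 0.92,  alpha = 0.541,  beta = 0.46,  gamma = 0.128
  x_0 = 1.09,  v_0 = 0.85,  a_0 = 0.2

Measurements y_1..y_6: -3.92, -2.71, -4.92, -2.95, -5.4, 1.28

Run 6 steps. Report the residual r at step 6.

resid = 6.3457

step 1: x_pred=1.9566  r=-5.8766  x^+=-1.2226  v^+=-1.9043  a^+=-1.5774
step 2: x_pred=-3.6422  r=0.9322  x^+=-3.1379  v^+=-2.8895  a^+=-1.2955
step 3: x_pred=-6.3444  r=1.4244  x^+=-5.5738  v^+=-3.3691  a^+=-0.8647
step 4: x_pred=-9.0393  r=6.0893  x^+=-5.7450  v^+=-1.1199  a^+=0.9771
step 5: x_pred=-6.3618  r=0.9618  x^+=-5.8415  v^+=0.2599  a^+=1.2680
step 6: x_pred=-5.0657  r=6.3457  x^+=-1.6327  v^+=4.5994  a^+=3.1873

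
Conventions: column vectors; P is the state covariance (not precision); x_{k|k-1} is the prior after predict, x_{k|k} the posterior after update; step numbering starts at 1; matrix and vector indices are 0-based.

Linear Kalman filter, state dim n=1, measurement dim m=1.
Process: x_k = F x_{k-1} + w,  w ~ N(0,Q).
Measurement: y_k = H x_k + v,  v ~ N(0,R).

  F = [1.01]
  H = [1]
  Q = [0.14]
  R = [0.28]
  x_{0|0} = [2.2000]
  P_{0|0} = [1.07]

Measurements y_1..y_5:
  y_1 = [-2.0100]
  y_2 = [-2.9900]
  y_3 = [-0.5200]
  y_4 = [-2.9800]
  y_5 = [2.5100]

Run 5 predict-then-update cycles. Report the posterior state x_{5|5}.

step 1: x^-=[2.2220]  P^-=[1.2315]  S=[1.5115]  K=[0.8148]  nu=[-4.2320]  x^+=[-1.2260]  P^+=[0.2281]
step 2: x^-=[-1.2383]  P^-=[0.3727]  S=[0.6527]  K=[0.5710]  nu=[-1.7517]  x^+=[-2.2386]  P^+=[0.1599]
step 3: x^-=[-2.2609]  P^-=[0.3031]  S=[0.5831]  K=[0.5198]  nu=[1.7409]  x^+=[-1.3560]  P^+=[0.1455]
step 4: x^-=[-1.3695]  P^-=[0.2885]  S=[0.5685]  K=[0.5075]  nu=[-1.6105]  x^+=[-2.1868]  P^+=[0.1421]
step 5: x^-=[-2.2086]  P^-=[0.2849]  S=[0.5649]  K=[0.5044]  nu=[4.7186]  x^+=[0.1713]  P^+=[0.1412]

x_post = [0.1713]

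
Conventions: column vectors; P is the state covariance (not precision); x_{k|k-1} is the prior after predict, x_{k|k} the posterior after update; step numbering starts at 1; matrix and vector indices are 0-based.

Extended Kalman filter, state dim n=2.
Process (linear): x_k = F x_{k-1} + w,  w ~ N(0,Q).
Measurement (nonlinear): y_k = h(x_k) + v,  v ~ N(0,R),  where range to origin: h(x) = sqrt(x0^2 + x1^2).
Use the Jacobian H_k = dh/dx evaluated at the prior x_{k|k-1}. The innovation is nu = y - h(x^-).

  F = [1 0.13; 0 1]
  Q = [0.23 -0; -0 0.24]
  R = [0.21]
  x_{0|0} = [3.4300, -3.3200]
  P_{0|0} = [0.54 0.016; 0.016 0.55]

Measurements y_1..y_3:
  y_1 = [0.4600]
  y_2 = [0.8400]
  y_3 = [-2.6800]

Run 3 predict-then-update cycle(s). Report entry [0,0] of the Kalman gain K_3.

step 1: x^-=[2.9984, -3.3200]  P^-=[0.7835 0.0875; 0.0875 0.7900]  H_jac=[0.6702 -0.7421]  S=[0.9100]  K=[0.5057; -0.5798]  nu=[-4.0136]  x^+=[0.9688, -0.9929]  P^+=[0.5508 0.3543; 0.3543 0.4841]
step 2: x^-=[0.8398, -0.9929]  P^-=[0.8811 0.4172; 0.4172 0.7241]  H_jac=[0.6458 -0.7635]  S=[0.5881]  K=[0.4258; -0.4819]  nu=[-0.4604]  x^+=[0.6437, -0.7710]  P^+=[0.7744 0.5379; 0.5379 0.5875]
step 3: x^-=[0.5435, -0.7710]  P^-=[1.1542 0.6143; 0.6143 0.8275]  H_jac=[0.5762 -0.8173]  S=[0.5674]  K=[0.2872; -0.5682]  nu=[-3.6233]  x^+=[-0.4970, 1.2879]  P^+=[1.1074 0.7069; 0.7069 0.6443]

K[0,0] = 0.2872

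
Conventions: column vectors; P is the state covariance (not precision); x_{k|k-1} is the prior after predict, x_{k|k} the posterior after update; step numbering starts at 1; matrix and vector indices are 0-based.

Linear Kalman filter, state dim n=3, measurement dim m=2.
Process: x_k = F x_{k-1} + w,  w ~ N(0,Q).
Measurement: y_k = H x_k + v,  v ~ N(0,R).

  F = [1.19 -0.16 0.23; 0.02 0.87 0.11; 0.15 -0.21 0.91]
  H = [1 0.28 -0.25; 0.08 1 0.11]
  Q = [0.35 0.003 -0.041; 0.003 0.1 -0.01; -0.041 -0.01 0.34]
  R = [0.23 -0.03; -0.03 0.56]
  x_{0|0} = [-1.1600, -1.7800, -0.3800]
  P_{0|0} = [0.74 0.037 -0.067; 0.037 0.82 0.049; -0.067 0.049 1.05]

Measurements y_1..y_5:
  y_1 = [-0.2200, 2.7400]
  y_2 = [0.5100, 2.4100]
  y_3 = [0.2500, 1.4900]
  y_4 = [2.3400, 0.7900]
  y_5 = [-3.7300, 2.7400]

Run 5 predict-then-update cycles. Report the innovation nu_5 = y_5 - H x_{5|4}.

innov = [-5.8612, 1.4720]

step 1: x^-=[-1.1830, -1.6136, -0.1460]  P^-=[1.4201 -0.0289 0.2439; -0.0289 0.7440 -0.0125; 0.2439 -0.0125 1.2230]  S=[1.6484 0.2534; 0.2534 1.3248]  K=[0.8311 -0.0748; 0.0256 0.5539; -0.0578 0.1179]  nu=[1.3783, 4.4643]  x^+=[-0.3715, 0.8945, 0.3007]  P^+=[0.3057 -0.1252 0.3088; -0.1252 0.3293 -0.0892; 0.3088 -0.0892 1.2025]
step 2: x^-=[-0.5160, 0.8039, 0.0301]  P^-=[1.0782 -0.1088 0.6729; -0.1088 0.3438 -0.0225; 0.6729 -0.0225 1.4835]  S=[1.0336 0.0660; 0.0660 0.9181]  K=[0.8512 -0.0051; -0.0300 0.3644; 0.2739 0.1921]  nu=[0.8084, 1.6441]  x^+=[0.1637, 1.3788, 0.5674]  P^+=[0.3298 -0.1012 0.4222; -0.1012 0.2224 -0.0846; 0.4222 -0.0846 1.3651]
step 3: x^-=[0.1047, 1.2653, 0.2513]  P^-=[1.1708 -0.0483 0.8269; -0.0483 0.2671 0.0239; 0.8269 0.0239 1.6416]  S=[1.0805 0.1131; 0.1131 0.8666]  K=[0.8752 0.0431; -0.0133 0.3086; 0.3639 0.2648]  nu=[-0.1462, 0.1887]  x^+=[-0.0151, 1.3255, 0.2481]  P^+=[0.3330 -0.0777 0.4449; -0.0777 0.1854 -0.0540; 0.4449 -0.0540 1.4160]
step 4: x^-=[-0.1730, 1.1801, -0.0548]  P^-=[1.1783 -0.0088 0.8499; -0.0088 0.2465 0.0630; 0.8499 0.0630 1.6752]  S=[1.0936 0.1409; 0.1409 0.8617]  K=[0.8725 0.0650; 0.0029 0.2928; 0.3710 0.3052]  nu=[2.1688, -0.3703]  x^+=[1.6953, 1.0781, 0.6368]  P^+=[0.3261 -0.0640 0.4379; -0.0640 0.1724 -0.0306; 0.4379 -0.0306 1.4125]
step 5: x^-=[1.9914, 1.0419, 0.6074]  P^-=[1.1573 0.0102 0.8314; 0.0102 0.2415 0.0845; 0.8314 0.0845 1.6599]  S=[1.0881 0.1513; 0.1513 0.8639]  K=[0.8650 0.0733; 0.0119 0.2892; 0.3595 0.3232]  nu=[-5.8612, 1.4720]  x^+=[-2.9704, 1.3979, -1.0240]  P^+=[0.3194 -0.0573 0.4263; -0.0573 0.1681 -0.0172; 0.4263 -0.0172 1.3939]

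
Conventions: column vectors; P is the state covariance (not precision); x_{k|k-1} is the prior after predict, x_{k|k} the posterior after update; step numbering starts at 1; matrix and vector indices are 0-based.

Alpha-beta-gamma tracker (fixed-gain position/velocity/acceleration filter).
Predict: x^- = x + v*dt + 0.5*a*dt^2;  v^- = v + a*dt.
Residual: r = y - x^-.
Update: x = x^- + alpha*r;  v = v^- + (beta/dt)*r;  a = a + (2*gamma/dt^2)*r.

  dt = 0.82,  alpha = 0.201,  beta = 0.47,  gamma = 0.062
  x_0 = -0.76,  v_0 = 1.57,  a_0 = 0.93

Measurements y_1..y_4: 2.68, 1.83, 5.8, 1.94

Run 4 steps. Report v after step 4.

v_post = -0.4911

step 1: x_pred=0.8401  r=1.8399  x^+=1.2099  v^+=3.3872  a^+=1.2693
step 2: x_pred=4.4141  r=-2.5841  x^+=3.8947  v^+=2.9469  a^+=0.7928
step 3: x_pred=6.5777  r=-0.7777  x^+=6.4214  v^+=3.1512  a^+=0.6493
step 4: x_pred=9.2237  r=-7.2837  x^+=7.7596  v^+=-0.4911  a^+=-0.6939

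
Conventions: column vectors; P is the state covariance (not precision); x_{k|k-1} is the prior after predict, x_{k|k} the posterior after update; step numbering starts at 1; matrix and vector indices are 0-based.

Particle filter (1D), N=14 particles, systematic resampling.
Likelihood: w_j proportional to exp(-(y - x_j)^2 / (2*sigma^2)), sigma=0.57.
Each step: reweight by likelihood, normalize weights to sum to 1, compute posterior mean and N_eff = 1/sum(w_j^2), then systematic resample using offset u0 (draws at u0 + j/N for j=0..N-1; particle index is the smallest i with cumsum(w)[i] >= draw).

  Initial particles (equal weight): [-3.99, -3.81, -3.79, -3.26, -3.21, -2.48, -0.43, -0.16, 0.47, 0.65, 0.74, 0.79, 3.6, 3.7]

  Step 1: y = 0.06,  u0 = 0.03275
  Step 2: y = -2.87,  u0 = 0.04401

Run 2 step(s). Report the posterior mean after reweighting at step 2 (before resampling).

post_mean = -0.4013

step 1: w=[0.0000, 0.0000, 0.0000, 0.0000, 0.0000, 0.0000, 0.1768, 0.2375, 0.1976, 0.1498, 0.1256, 0.1127, 0.0000, 0.0000]  mean=0.2581  Neff=5.6298  idx=[6, 6, 6, 7, 7, 7, 8, 8, 8, 9, 9, 10, 11, 11]
step 2: w=[0.2981, 0.2981, 0.2981, 0.0351, 0.0351, 0.0351, 0.0001, 0.0001, 0.0001, 0.0000, 0.0000, 0.0000, 0.0000, 0.0000]  mean=-0.4013  Neff=3.6989  idx=[0, 0, 0, 0, 1, 1, 1, 1, 2, 2, 2, 2, 3, 5]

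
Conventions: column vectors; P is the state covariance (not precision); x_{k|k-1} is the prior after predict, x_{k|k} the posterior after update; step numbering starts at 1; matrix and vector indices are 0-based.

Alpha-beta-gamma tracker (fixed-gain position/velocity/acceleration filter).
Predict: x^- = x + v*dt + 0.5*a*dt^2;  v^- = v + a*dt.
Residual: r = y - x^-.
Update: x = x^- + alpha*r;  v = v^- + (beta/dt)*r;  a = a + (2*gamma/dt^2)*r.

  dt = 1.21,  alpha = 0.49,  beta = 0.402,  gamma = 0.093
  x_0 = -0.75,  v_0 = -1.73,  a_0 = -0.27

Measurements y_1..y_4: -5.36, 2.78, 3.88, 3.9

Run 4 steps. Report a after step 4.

step 1: x_pred=-3.0410  r=-2.3190  x^+=-4.1773  v^+=-2.8272  a^+=-0.5646
step 2: x_pred=-8.0115  r=10.7915  x^+=-2.7237  v^+=0.0749  a^+=0.8063
step 3: x_pred=-2.0427  r=5.9227  x^+=0.8594  v^+=3.0183  a^+=1.5588
step 4: x_pred=5.6527  r=-1.7527  x^+=4.7939  v^+=4.3221  a^+=1.3361

a_post = 1.3361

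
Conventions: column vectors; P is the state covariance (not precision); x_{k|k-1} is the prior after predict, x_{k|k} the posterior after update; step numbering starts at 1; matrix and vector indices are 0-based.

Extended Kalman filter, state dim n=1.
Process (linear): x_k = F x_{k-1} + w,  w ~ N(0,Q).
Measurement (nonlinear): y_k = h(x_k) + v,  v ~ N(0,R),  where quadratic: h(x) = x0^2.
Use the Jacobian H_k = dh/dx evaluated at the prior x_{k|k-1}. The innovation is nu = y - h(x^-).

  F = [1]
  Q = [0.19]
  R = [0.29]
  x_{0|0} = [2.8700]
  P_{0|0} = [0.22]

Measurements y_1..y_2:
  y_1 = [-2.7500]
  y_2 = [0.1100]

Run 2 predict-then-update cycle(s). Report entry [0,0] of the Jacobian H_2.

step 1: x^-=[2.8700]  P^-=[0.4100]  H_jac=[5.7400]  S=[13.7985]  K=[0.1706]  nu=[-10.9869]  x^+=[0.9961]  P^+=[0.0086]
step 2: x^-=[0.9961]  P^-=[0.1986]  H_jac=[1.9923]  S=[1.0783]  K=[0.3670]  nu=[-0.8823]  x^+=[0.6724]  P^+=[0.0534]

H_jac[0,0] = 1.9923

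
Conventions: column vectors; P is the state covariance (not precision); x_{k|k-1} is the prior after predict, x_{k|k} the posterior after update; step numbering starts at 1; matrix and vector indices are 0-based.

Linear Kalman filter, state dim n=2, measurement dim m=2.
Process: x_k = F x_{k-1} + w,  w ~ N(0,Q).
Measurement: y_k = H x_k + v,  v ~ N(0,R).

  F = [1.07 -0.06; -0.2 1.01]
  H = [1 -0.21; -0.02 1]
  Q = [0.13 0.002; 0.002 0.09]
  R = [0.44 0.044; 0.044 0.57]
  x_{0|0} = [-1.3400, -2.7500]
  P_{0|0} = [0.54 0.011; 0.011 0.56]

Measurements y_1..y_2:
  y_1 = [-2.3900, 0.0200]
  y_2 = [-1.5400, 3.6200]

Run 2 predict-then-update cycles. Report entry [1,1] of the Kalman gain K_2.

step 1: x^-=[-1.2688, -2.5095]  P^-=[0.7488 -0.1355; -0.1355 0.6784]  S=[1.2757 -0.2495; -0.2495 1.2541]  K=[0.6096 0.0013; -0.1162 0.5200]  nu=[-1.6482, 2.5041]  x^+=[-2.2703, -1.0159]  P^+=[0.2752 0.0331; 0.0331 0.2919]
step 2: x^-=[-2.3682, -0.5720]  P^-=[0.4419 -0.0385; -0.0385 0.3855]  S=[0.9151 -0.0844; -0.0844 0.9572]  K=[0.4912 -0.0061; -0.0940 0.3952]  nu=[0.7081, 4.1446]  x^+=[-2.0457, 0.9995]  P^+=[0.2206 0.0225; 0.0225 0.2216]

K[1,1] = 0.3952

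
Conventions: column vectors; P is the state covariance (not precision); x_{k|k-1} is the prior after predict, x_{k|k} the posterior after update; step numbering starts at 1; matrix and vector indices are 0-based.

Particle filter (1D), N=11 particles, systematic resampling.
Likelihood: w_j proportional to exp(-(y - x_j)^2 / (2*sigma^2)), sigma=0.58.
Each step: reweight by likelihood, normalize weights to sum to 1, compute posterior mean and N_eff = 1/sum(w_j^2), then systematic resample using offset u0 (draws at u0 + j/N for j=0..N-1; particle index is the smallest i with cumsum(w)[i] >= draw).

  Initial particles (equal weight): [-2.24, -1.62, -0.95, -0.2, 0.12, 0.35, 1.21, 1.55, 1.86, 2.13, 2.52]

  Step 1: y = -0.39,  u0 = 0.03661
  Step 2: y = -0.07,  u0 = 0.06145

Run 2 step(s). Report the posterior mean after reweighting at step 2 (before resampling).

post_mean = -0.0826

step 1: w=[0.0022, 0.0372, 0.2212, 0.3342, 0.2396, 0.1562, 0.0078, 0.0013, 0.0002, 0.0000, 0.0000]  mean=-0.2468  Neff=4.1004  idx=[1, 2, 2, 3, 3, 3, 3, 4, 4, 5, 5]
step 2: w=[0.0035, 0.0396, 0.0396, 0.1220, 0.1220, 0.1220, 0.1220, 0.1185, 0.1185, 0.0962, 0.0962]  mean=-0.0826  Neff=9.1525  idx=[2, 3, 4, 5, 5, 6, 7, 8, 8, 9, 10]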